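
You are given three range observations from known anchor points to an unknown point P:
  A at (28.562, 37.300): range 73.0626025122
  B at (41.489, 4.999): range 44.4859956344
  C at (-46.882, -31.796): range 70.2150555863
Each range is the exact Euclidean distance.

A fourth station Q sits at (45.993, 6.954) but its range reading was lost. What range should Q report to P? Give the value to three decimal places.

48.231

eq1: (x − 28.562)² + (y − 37.300)² = 73.0626025122²
eq2: (x − 41.489)² + (y − 4.999)² = 44.4859956344²
eq3: (x + 46.882)² + (y + 31.796)² = 70.2150555863²
eq1−eq2, eq1−eq3 (x²,y² cancel):
  25.854·x − 64.602·y = 2898.389356
  -150.888·x − 138.192·y = 1409.819551
det = 25.854·-138.192 − -64.602·-150.888 = -13320.482544
x = (2898.389356·-138.192 − -64.602·1409.819551) / -13320.482544 = 23.231670
y = (25.854·1409.819551 − 2898.389356·-150.888) / -13320.482544 = -35.567904
|P − Q| = √((23.231670 − 45.993)² + (-35.567904 − 6.954)²) = 48.230597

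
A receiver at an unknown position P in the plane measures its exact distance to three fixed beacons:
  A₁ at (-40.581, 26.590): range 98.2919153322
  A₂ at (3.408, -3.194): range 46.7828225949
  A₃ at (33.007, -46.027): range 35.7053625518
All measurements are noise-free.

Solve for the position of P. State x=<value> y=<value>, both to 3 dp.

x=48.912 y=-14.060

eq1: (x + 40.581)² + (y − 26.590)² = 98.2919153322²
eq2: (x − 3.408)² + (y + 3.194)² = 46.7828225949²
eq3: (x − 33.007)² + (y + 46.027)² = 35.7053625518²
eq3−eq1, eq3−eq2 (x²,y² cancel):
  -147.176·x + 145.234·y = -9240.528822
  -59.198·x + 85.666·y = -4099.890253
det = -147.176·85.666 − 145.234·-59.198 = -4010.416884
x = (-9240.528822·85.666 − 145.234·-4099.890253) / -4010.416884 = 48.911544
y = (-147.176·-4099.890253 − -9240.528822·-59.198) / -4010.416884 = -14.059542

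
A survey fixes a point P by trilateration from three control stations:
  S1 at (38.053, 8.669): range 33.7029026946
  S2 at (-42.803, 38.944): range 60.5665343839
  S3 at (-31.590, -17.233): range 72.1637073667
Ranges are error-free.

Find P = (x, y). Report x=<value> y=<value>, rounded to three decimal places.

x=17.666 y=35.507

eq1: (x − 38.053)² + (y − 8.669)² = 33.7029026946²
eq2: (x + 42.803)² + (y − 38.944)² = 60.5665343839²
eq3: (x + 31.590)² + (y + 17.233)² = 72.1637073667²
eq1−eq3, eq1−eq2 (x²,y² cancel):
  -139.286·x − 51.804·y = -4299.992992
  -161.712·x + 60.550·y = -706.869862
det = -139.286·60.550 − -51.804·-161.712 = -16811.095748
x = (-4299.992992·60.550 − -51.804·-706.869862) / -16811.095748 = 17.665907
y = (-139.286·-706.869862 − -4299.992992·-161.712) / -16811.095748 = 35.506513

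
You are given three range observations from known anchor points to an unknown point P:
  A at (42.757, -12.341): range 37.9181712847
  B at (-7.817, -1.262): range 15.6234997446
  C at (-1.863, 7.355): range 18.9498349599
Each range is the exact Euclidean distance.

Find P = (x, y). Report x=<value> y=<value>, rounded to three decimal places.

eq1: (x − 42.757)² + (y + 12.341)² = 37.9181712847²
eq2: (x + 7.817)² + (y + 1.262)² = 15.6234997446²
eq3: (x + 1.863)² + (y − 7.355)² = 18.9498349599²
eq3−eq1, eq3−eq2 (x²,y² cancel):
  89.240·x − 39.392·y = 844.203067
  -11.908·x − 17.234·y = 120.133840
det = 89.240·-17.234 − -39.392·-11.908 = -2007.042096
x = (844.203067·-17.234 − -39.392·120.133840) / -2007.042096 = 4.891120
y = (89.240·120.133840 − 844.203067·-11.908) / -2007.042096 = -10.350313

x=4.891 y=-10.350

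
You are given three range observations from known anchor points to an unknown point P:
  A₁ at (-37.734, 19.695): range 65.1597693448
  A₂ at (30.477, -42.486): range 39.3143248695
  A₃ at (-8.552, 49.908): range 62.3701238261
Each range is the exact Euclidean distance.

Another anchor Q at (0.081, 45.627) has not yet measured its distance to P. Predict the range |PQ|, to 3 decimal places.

54.565

eq1: (x + 37.734)² + (y − 19.695)² = 65.1597693448²
eq2: (x − 30.477)² + (y + 42.486)² = 39.3143248695²
eq3: (x + 8.552)² + (y − 49.908)² = 62.3701238261²
eq2−eq3, eq2−eq1 (x²,y² cancel):
  -78.058·x + 184.788·y = -2514.378763
  -136.422·x + 124.362·y = -3622.339345
det = -78.058·124.362 − 184.788·-136.422 = 15501.699540
x = (-2514.378763·124.362 − 184.788·-3622.339345) / 15501.699540 = 23.008553
y = (-78.058·-3622.339345 − -2514.378763·-136.422) / 15501.699540 = -3.887575
|P − Q| = √((23.008553 − 0.081)² + (-3.887575 − 45.627)²) = 54.565243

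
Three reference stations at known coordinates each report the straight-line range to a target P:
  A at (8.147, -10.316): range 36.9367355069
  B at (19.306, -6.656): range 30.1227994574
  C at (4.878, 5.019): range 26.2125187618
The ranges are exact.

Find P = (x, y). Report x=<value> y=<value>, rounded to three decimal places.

eq1: (x − 8.147)² + (y + 10.316)² = 36.9367355069²
eq2: (x − 19.306)² + (y + 6.656)² = 30.1227994574²
eq3: (x − 4.878)² + (y − 5.019)² = 26.2125187618²
eq2−eq3, eq2−eq1 (x²,y² cancel):
  -28.856·x + 23.350·y = -147.751820
  -22.318·x − 7.320·y = -701.169890
det = -28.856·-7.320 − 23.350·-22.318 = 732.351220
x = (-147.751820·-7.320 − 23.350·-701.169890) / 732.351220 = 23.832636
y = (-28.856·-701.169890 − -147.751820·-22.318) / 732.351220 = 23.124742

x=23.833 y=23.125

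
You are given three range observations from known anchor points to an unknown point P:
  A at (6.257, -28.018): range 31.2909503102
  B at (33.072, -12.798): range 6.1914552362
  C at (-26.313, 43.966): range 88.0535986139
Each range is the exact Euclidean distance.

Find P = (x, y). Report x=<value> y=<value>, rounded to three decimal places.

x=35.988 y=-18.260

eq1: (x − 6.257)² + (y + 28.018)² = 31.2909503102²
eq2: (x − 33.072)² + (y + 12.798)² = 6.1914552362²
eq3: (x + 26.313)² + (y − 43.966)² = 88.0535986139²
eq1−eq3, eq1−eq2 (x²,y² cancel):
  -65.140·x + 143.968·y = -4973.087906
  53.630·x + 30.440·y = 1374.177068
det = -65.140·30.440 − 143.968·53.630 = -9703.865440
x = (-4973.087906·30.440 − 143.968·1374.177068) / -9703.865440 = 35.987548
y = (-65.140·1374.177068 − -4973.087906·53.630) / -9703.865440 = -18.260023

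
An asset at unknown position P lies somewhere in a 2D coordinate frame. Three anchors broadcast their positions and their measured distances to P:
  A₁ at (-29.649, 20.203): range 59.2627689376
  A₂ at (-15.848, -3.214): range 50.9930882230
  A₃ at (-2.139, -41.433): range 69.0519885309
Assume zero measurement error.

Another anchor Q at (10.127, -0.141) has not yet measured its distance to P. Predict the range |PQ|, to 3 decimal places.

27.942

eq1: (x + 29.649)² + (y − 20.203)² = 59.2627689376²
eq2: (x + 15.848)² + (y + 3.214)² = 50.9930882230²
eq3: (x + 2.139)² + (y + 41.433)² = 69.0519885309²
eq1−eq3, eq1−eq2 (x²,y² cancel):
  55.020·x − 123.272·y = -822.056938
  27.602·x − 46.834·y = -113.954774
det = 55.020·-46.834 − -123.272·27.602 = 825.747064
x = (-822.056938·-46.834 − -123.272·-113.954774) / 825.747064 = 29.612920
y = (55.020·-113.954774 − -822.056938·27.602) / 825.747064 = 19.885779
|P − Q| = √((29.612920 − 10.127)² + (19.885779 − -0.141)²) = 27.942315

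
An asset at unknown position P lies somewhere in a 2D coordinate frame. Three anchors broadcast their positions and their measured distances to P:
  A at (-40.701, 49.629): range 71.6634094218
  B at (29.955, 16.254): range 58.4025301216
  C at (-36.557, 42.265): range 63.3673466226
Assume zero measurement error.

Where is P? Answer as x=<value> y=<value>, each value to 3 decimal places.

eq1: (x + 40.701)² + (y − 49.629)² = 71.6634094218²
eq2: (x − 29.955)² + (y − 16.254)² = 58.4025301216²
eq3: (x + 36.557)² + (y − 42.265)² = 63.3673466226²
eq2−eq1, eq2−eq3 (x²,y² cancel):
  -141.312·x + 66.750·y = 1233.325776
  -133.024·x + 52.022·y = 1356.684840
det = -141.312·52.022 − 66.750·-133.024 = 1528.019136
x = (1233.325776·52.022 − 66.750·1356.684840) / 1528.019136 = -17.276380
y = (-141.312·1356.684840 − 1233.325776·-133.024) / 1528.019136 = -18.097889

x=-17.276 y=-18.098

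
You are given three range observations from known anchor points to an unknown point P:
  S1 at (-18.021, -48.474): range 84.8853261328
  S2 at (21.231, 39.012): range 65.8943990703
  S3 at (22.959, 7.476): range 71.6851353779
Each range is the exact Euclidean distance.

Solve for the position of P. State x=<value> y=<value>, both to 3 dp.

eq1: (x + 18.021)² + (y + 48.474)² = 84.8853261328²
eq2: (x − 21.231)² + (y − 39.012)² = 65.8943990703²
eq3: (x − 22.959)² + (y − 7.476)² = 71.6851353779²
eq3−eq1, eq3−eq2 (x²,y² cancel):
  -81.960·x − 111.900·y = 24.718901
  -3.456·x + 63.072·y = 2186.372053
det = -81.960·63.072 − -111.900·-3.456 = -5556.107520
x = (24.718901·63.072 − -111.900·2186.372053) / -5556.107520 = -44.314136
y = (-81.960·2186.372053 − 24.718901·-3.456) / -5556.107520 = 32.236530

x=-44.314 y=32.237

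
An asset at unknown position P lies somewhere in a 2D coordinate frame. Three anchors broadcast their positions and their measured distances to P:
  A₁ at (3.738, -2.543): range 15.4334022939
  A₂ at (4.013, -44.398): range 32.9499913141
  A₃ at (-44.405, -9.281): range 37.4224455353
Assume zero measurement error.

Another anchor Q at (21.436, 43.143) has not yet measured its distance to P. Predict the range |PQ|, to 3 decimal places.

63.403

eq1: (x − 3.738)² + (y + 2.543)² = 15.4334022939²
eq2: (x − 4.013)² + (y + 44.398)² = 32.9499913141²
eq3: (x + 44.405)² + (y + 9.281)² = 37.4224455353²
eq2−eq1, eq2−eq3 (x²,y² cancel):
  -0.550·x + 83.710·y = -1119.335059
  -96.836·x + 70.234·y = -244.083089
det = -0.550·70.234 − 83.710·-96.836 = 8067.512860
x = (-1119.335059·70.234 − 83.710·-244.083089) / 8067.512860 = -7.212035
y = (-0.550·-244.083089 − -1119.335059·-96.836) / 8067.512860 = -13.418966
|P − Q| = √((-7.212035 − 21.436)² + (-13.418966 − 43.143)²) = 63.403201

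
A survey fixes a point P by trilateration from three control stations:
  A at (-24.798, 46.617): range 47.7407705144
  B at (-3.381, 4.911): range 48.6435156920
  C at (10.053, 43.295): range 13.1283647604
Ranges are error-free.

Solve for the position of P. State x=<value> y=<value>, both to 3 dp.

eq1: (x + 24.798)² + (y − 46.617)² = 47.7407705144²
eq2: (x + 3.381)² + (y − 4.911)² = 48.6435156920²
eq3: (x − 10.053)² + (y − 43.295)² = 13.1283647604²
eq1−eq3, eq1−eq2 (x²,y² cancel):
  69.702·x − 6.644·y = 1294.261549
  42.834·x − 83.412·y = -2839.546861
det = 69.702·-83.412 − -6.644·42.834 = -5529.394128
x = (1294.261549·-83.412 − -6.644·-2839.546861) / -5529.394128 = 22.936128
y = (69.702·-2839.546861 − 1294.261549·42.834) / -5529.394128 = 45.820661

x=22.936 y=45.821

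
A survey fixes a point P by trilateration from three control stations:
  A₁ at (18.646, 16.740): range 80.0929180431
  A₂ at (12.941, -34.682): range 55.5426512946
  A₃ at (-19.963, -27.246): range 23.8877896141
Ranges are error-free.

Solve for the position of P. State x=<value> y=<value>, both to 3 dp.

eq1: (x − 18.646)² + (y − 16.740)² = 80.0929180431²
eq2: (x − 12.941)² + (y + 34.682)² = 55.5426512946²
eq3: (x + 19.963)² + (y + 27.246)² = 23.8877896141²
eq2−eq3, eq2−eq1 (x²,y² cancel):
  -65.808·x + 14.872·y = 2284.914900
  11.410·x + 102.844·y = -4072.299097
det = -65.808·102.844 − 14.872·11.410 = -6937.647472
x = (2284.914900·102.844 − 14.872·-4072.299097) / -6937.647472 = -42.601332
y = (-65.808·-4072.299097 − 2284.914900·11.410) / -6937.647472 = -34.870463

x=-42.601 y=-34.870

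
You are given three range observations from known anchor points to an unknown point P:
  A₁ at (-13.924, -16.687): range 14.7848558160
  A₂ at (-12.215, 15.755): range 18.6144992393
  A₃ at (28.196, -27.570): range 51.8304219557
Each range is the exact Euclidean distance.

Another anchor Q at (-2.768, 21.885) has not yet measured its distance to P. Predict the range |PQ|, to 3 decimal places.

eq1: (x + 13.924)² + (y + 16.687)² = 14.7848558160²
eq2: (x + 12.215)² + (y − 15.755)² = 18.6144992393²
eq3: (x − 28.196)² + (y + 27.570)² = 51.8304219557²
eq1−eq3, eq1−eq2 (x²,y² cancel):
  84.240·x − 21.766·y = -1385.015108
  3.418·x + 64.884·y = -202.815115
det = 84.240·64.884 − -21.766·3.418 = 5540.224348
x = (-1385.015108·64.884 − -21.766·-202.815115) / 5540.224348 = -17.017324
y = (84.240·-202.815115 − -1385.015108·3.418) / 5540.224348 = -2.229362
|P − Q| = √((-17.017324 − -2.768)² + (-2.229362 − 21.885)²) = 28.009743

28.010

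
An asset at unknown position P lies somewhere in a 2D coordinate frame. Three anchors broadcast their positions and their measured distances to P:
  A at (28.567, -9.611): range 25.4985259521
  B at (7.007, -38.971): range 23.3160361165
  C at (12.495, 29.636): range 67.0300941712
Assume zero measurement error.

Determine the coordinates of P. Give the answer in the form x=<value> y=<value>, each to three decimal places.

x=29.994 y=-35.070

eq1: (x − 28.567)² + (y + 9.611)² = 25.4985259521²
eq2: (x − 7.007)² + (y + 38.971)² = 23.3160361165²
eq3: (x − 12.495)² + (y − 29.636)² = 67.0300941712²
eq3−eq1, eq3−eq2 (x²,y² cancel):
  32.144·x − 78.494·y = 3716.885988
  -10.976·x − 137.214·y = 4482.815353
det = 32.144·-137.214 − -78.494·-10.976 = -5272.156960
x = (3716.885988·-137.214 − -78.494·4482.815353) / -5272.156960 = 29.994305
y = (32.144·4482.815353 − 3716.885988·-10.976) / -5272.156960 = -35.069547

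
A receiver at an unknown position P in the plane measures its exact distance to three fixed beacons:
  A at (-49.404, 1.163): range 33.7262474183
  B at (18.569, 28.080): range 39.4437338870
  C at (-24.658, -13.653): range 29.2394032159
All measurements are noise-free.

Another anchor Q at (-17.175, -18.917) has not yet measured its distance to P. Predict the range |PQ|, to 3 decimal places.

eq1: (x + 49.404)² + (y − 1.163)² = 33.7262474183²
eq2: (x − 18.569)² + (y − 28.080)² = 39.4437338870²
eq3: (x + 24.658)² + (y + 13.653)² = 29.2394032159²
eq2−eq1, eq2−eq3 (x²,y² cancel):
  -135.946·x − 53.834·y = 1727.162002
  -86.454·x − 83.466·y = 361.992655
det = -135.946·-83.466 − -53.834·-86.454 = 6692.704200
x = (1727.162002·-83.466 − -53.834·361.992655) / 6692.704200 = -18.628015
y = (-135.946·361.992655 − 1727.162002·-86.454) / 6692.704200 = 14.957872
|P − Q| = √((-18.628015 − -17.175)² + (14.957872 − -18.917)²) = 33.906020

33.906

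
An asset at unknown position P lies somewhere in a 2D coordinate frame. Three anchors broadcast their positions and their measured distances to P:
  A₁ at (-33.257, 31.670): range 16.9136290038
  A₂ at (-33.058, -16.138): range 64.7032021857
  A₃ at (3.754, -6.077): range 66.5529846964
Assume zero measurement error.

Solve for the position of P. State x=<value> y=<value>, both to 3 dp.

eq1: (x + 33.257)² + (y − 31.670)² = 16.9136290038²
eq2: (x + 33.058)² + (y + 16.138)² = 64.7032021857²
eq3: (x − 3.754)² + (y + 6.077)² = 66.5529846964²
eq2−eq3, eq2−eq1 (x²,y² cancel):
  73.624·x + 20.122·y = -1545.039362
  -0.398·x + 95.616·y = 4656.184068
det = 73.624·95.616 − 20.122·-0.398 = 7047.640940
x = (-1545.039362·95.616 − 20.122·4656.184068) / 7047.640940 = -34.255749
y = (73.624·4656.184068 − -1545.039362·-0.398) / 7047.640940 = 48.554115

x=-34.256 y=48.554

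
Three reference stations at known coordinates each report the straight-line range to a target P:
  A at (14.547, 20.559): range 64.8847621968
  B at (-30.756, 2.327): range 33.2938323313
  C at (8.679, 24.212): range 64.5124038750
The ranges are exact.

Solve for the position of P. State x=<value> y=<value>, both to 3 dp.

eq1: (x − 14.547)² + (y − 20.559)² = 64.8847621968²
eq2: (x + 30.756)² + (y − 2.327)² = 33.2938323313²
eq3: (x − 8.679)² + (y − 24.212)² = 64.5124038750²
eq1−eq3, eq1−eq2 (x²,y² cancel):
  -11.736·x + 7.306·y = 75.440407
  -90.606·x − 36.464·y = 3418.611869
det = -11.736·-36.464 − 7.306·-90.606 = 1089.908940
x = (75.440407·-36.464 − 7.306·3418.611869) / 1089.908940 = -25.439958
y = (-11.736·3418.611869 − 75.440407·-90.606) / 1089.908940 = -30.539685

x=-25.440 y=-30.540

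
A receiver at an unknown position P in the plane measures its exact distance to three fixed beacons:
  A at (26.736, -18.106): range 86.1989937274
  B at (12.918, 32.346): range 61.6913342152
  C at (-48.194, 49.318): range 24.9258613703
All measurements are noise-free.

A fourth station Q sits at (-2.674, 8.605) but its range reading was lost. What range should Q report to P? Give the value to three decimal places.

eq1: (x − 26.736)² + (y + 18.106)² = 86.1989937274²
eq2: (x − 12.918)² + (y − 32.346)² = 61.6913342152²
eq3: (x + 48.194)² + (y − 49.318)² = 24.9258613703²
eq3−eq2, eq3−eq1 (x²,y² cancel):
  122.224·x − 33.944·y = -6726.310472
  149.860·x − 134.848·y = -10521.253783
det = 122.224·-134.848 − -33.944·149.860 = -11394.814112
x = (-6726.310472·-134.848 − -33.944·-10521.253783) / -11394.814112 = -48.258451
y = (122.224·-10521.253783 − -6726.310472·149.860) / -11394.814112 = 24.392222
|P − Q| = √((-48.258451 − -2.674)² + (24.392222 − 8.605)²) = 48.240839

48.241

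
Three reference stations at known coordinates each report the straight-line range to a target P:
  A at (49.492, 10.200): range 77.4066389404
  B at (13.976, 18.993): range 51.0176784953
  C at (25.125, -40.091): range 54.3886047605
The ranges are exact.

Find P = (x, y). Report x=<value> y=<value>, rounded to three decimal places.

eq1: (x − 49.492)² + (y − 10.200)² = 77.4066389404²
eq2: (x − 13.976)² + (y − 18.993)² = 51.0176784953²
eq3: (x − 25.125)² + (y + 40.091)² = 54.3886047605²
eq3−eq1, eq3−eq2 (x²,y² cancel):
  48.734·x + 100.582·y = -2718.723266
  -22.298·x + 118.168·y = -1327.174472
det = 48.734·118.168 − 100.582·-22.298 = 8001.576748
x = (-2718.723266·118.168 − 100.582·-1327.174472) / 8001.576748 = -23.467403
y = (48.734·-1327.174472 − -2718.723266·-22.298) / 8001.576748 = -15.659490

x=-23.467 y=-15.659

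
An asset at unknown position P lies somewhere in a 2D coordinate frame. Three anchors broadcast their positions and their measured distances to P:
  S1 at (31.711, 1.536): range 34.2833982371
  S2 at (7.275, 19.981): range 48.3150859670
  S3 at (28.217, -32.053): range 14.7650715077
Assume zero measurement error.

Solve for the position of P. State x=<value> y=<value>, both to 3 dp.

x=14.061 y=-27.855

eq1: (x − 31.711)² + (y − 1.536)² = 34.2833982371²
eq2: (x − 7.275)² + (y − 19.981)² = 48.3150859670²
eq3: (x − 28.217)² + (y + 32.053)² = 14.7650715077²
eq2−eq1, eq2−eq3 (x²,y² cancel):
  48.872·x − 36.890·y = 1714.776968
  41.884·x − 104.068·y = 3487.768107
det = 48.872·-104.068 − -36.890·41.884 = -3540.910536
x = (1714.776968·-104.068 − -36.890·3487.768107) / -3540.910536 = 14.061254
y = (48.872·3487.768107 − 1714.776968·41.884) / -3540.910536 = -27.855119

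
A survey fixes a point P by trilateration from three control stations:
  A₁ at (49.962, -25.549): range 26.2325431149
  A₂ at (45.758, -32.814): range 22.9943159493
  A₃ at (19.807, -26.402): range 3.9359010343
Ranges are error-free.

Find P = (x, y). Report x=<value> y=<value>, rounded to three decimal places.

eq1: (x − 49.962)² + (y + 25.549)² = 26.2325431149²
eq2: (x − 45.758)² + (y + 32.814)² = 22.9943159493²
eq3: (x − 19.807)² + (y + 26.402)² = 3.9359010343²
eq1−eq3, eq1−eq2 (x²,y² cancel):
  -60.310·x − 1.706·y = -1386.914991
  -8.408·x − 14.530·y = 181.008067
det = -60.310·-14.530 − -1.706·-8.408 = 861.960252
x = (-1386.914991·-14.530 − -1.706·181.008067) / 861.960252 = 23.737376
y = (-60.310·181.008067 − -1386.914991·-8.408) / 861.960252 = -26.193525

x=23.737 y=-26.194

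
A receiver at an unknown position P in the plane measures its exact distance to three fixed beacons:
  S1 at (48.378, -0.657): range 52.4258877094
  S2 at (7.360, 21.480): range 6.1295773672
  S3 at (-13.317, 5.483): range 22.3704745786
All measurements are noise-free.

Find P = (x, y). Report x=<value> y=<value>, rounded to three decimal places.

eq1: (x − 48.378)² + (y + 0.657)² = 52.4258877094²
eq2: (x − 7.360)² + (y − 21.480)² = 6.1295773672²
eq3: (x + 13.317)² + (y − 5.483)² = 22.3704745786²
eq3−eq2, eq3−eq1 (x²,y² cancel):
  41.354·x + 31.994·y = 771.020636
  123.390·x − 12.280·y = -114.578814
det = 41.354·-12.280 − 31.994·123.390 = -4455.566780
x = (771.020636·-12.280 − 31.994·-114.578814) / -4455.566780 = 1.302258
y = (41.354·-114.578814 − 771.020636·123.390) / -4455.566780 = 22.415673

x=1.302 y=22.416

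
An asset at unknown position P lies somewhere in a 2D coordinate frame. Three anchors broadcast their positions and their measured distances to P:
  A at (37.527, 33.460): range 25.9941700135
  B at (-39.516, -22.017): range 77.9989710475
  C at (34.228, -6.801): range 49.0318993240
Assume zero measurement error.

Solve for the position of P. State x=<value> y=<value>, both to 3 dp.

eq1: (x − 37.527)² + (y − 33.460)² = 25.9941700135²
eq2: (x + 39.516)² + (y + 22.017)² = 77.9989710475²
eq3: (x − 34.228)² + (y + 6.801)² = 49.0318993240²
eq2−eq3, eq2−eq1 (x²,y² cancel):
  147.488·x + 30.432·y = 2851.259373
  154.086·x + 110.954·y = 5889.727394
det = 147.488·110.954 − 30.432·154.086 = 11675.238400
x = (2851.259373·110.954 − 30.432·5889.727394) / 11675.238400 = 11.744724
y = (147.488·5889.727394 − 2851.259373·154.086) / 11675.238400 = 36.772265

x=11.745 y=36.772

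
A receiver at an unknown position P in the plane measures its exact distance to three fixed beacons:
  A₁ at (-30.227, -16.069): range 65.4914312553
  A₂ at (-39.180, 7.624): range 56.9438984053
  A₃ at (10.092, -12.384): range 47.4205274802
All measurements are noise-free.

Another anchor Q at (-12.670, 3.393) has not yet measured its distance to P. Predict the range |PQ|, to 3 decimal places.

eq1: (x + 30.227)² + (y + 16.069)² = 65.4914312553²
eq2: (x + 39.180)² + (y − 7.624)² = 56.9438984053²
eq3: (x − 10.092)² + (y + 12.384)² = 47.4205274802²
eq1−eq2, eq1−eq3 (x²,y² cancel):
  -17.906·x + 47.386·y = 1467.833488
  80.638·x + 7.370·y = 1123.748771
det = -17.906·7.370 − 47.386·80.638 = -3953.079488
x = (1467.833488·7.370 − 47.386·1123.748771) / -3953.079488 = 10.733917
y = (-17.906·1123.748771 − 1467.833488·80.638) / -3953.079488 = 35.032183
|P − Q| = √((10.733917 − -12.670)² + (35.032183 − 3.393)²) = 39.354558

39.355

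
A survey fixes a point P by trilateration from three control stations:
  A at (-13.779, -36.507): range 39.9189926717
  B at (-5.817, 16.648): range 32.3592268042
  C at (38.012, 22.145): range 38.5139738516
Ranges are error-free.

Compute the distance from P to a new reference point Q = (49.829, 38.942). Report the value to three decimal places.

59.041

eq1: (x + 13.779)² + (y + 36.507)² = 39.9189926717²
eq2: (x + 5.817)² + (y − 16.648)² = 32.3592268042²
eq3: (x − 38.012)² + (y − 22.145)² = 38.5139738516²
eq2−eq1, eq2−eq3 (x²,y² cancel):
  -15.924·x − 106.310·y = 665.222080
  87.658·x + 10.994·y = 1188.113154
det = -15.924·10.994 − -106.310·87.658 = 9143.853524
x = (665.222080·10.994 − -106.310·1188.113154) / 9143.853524 = 14.613288
y = (-15.924·1188.113154 − 665.222080·87.658) / 9143.853524 = -8.446280
|P − Q| = √((14.613288 − 49.829)² + (-8.446280 − 38.942)²) = 59.040626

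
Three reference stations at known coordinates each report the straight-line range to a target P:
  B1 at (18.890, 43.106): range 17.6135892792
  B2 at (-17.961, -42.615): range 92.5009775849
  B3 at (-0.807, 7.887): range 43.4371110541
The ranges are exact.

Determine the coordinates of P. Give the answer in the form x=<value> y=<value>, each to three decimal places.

eq1: (x − 18.890)² + (y − 43.106)² = 17.6135892792²
eq2: (x + 17.961)² + (y + 42.615)² = 92.5009775849²
eq3: (x + 0.807)² + (y − 7.887)² = 43.4371110541²
eq2−eq1, eq2−eq3 (x²,y² cancel):
  73.702·x + 171.442·y = 8322.515917
  34.308·x + 101.004·y = 4593.868509
det = 73.702·101.004 − 171.442·34.308 = 1562.364672
x = (8322.515917·101.004 − 171.442·4593.868509) / 1562.364672 = 33.939191
y = (73.702·4593.868509 − 8322.515917·34.308) / 1562.364672 = 33.953930

x=33.939 y=33.954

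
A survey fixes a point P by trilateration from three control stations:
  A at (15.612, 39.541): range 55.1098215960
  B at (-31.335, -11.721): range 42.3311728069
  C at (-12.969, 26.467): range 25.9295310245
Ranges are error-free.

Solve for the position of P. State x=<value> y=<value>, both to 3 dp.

x=-38.661 y=29.971

eq1: (x − 15.612)² + (y − 39.541)² = 55.1098215960²
eq2: (x + 31.335)² + (y + 11.721)² = 42.3311728069²
eq3: (x + 12.969)² + (y − 26.467)² = 25.9295310245²
eq2−eq3, eq2−eq1 (x²,y² cancel):
  36.732·x + 76.376·y = 869.020596
  93.894·x + 102.524·y = -557.203086
det = 36.732·102.524 − 76.376·93.894 = -3405.336576
x = (869.020596·102.524 − 76.376·-557.203086) / -3405.336576 = -38.660616
y = (36.732·-557.203086 − 869.020596·93.894) / -3405.336576 = 29.971488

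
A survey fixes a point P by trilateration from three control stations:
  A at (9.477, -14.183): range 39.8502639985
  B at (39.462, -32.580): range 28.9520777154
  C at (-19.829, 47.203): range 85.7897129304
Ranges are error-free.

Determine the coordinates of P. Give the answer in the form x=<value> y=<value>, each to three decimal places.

x=48.254 y=-4.995

eq1: (x − 9.477)² + (y + 14.183)² = 39.8502639985²
eq2: (x − 39.462)² + (y + 32.580)² = 28.9520777154²
eq3: (x + 19.829)² + (y − 47.203)² = 85.7897129304²
eq1−eq3, eq1−eq2 (x²,y² cancel):
  -58.612·x + 122.772·y = -3441.489872
  59.970·x − 36.794·y = 3077.555563
det = -58.612·-36.794 − 122.772·59.970 = -5206.066912
x = (-3441.489872·-36.794 − 122.772·3077.555563) / -5206.066912 = 48.253601
y = (-58.612·3077.555563 − -3441.489872·59.970) / -5206.066912 = -4.995030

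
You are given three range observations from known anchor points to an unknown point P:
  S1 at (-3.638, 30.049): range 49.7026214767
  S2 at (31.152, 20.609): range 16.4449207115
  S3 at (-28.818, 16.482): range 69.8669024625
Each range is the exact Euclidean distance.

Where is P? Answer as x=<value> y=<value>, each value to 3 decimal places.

eq1: (x + 3.638)² + (y − 30.049)² = 49.7026214767²
eq2: (x − 31.152)² + (y − 20.609)² = 16.4449207115²
eq3: (x + 28.818)² + (y − 16.482)² = 69.8669024625²
eq3−eq2, eq3−eq1 (x²,y² cancel):
  119.940·x + 8.254·y = 4903.993180
  50.360·x + 27.134·y = 2225.077475
det = 119.940·27.134 − 8.254·50.360 = 2838.780520
x = (4903.993180·27.134 − 8.254·2225.077475) / 2838.780520 = 40.404378
y = (119.940·2225.077475 − 4903.993180·50.360) / 2838.780520 = 7.013820

x=40.404 y=7.014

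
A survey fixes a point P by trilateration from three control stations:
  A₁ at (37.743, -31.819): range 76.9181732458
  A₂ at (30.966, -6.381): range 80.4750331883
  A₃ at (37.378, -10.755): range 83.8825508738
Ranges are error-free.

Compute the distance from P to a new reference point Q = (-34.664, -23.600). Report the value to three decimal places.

25.690

eq1: (x − 37.743)² + (y + 31.819)² = 76.9181732458²
eq2: (x − 30.966)² + (y + 6.381)² = 80.4750331883²
eq3: (x − 37.378)² + (y + 10.755)² = 83.8825508738²
eq1−eq3, eq1−eq2 (x²,y² cancel):
  -0.730·x + 42.128·y = -2044.074867
  -13.554·x + 50.876·y = -1997.198084
det = -0.730·50.876 − 42.128·-13.554 = 533.863432
x = (-2044.074867·50.876 − 42.128·-1997.198084) / 533.863432 = -37.193767
y = (-0.730·-1997.198084 − -2044.074867·-13.554) / 533.863432 = -49.165076
|P − Q| = √((-37.193767 − -34.664)² + (-49.165076 − -23.600)²) = 25.689936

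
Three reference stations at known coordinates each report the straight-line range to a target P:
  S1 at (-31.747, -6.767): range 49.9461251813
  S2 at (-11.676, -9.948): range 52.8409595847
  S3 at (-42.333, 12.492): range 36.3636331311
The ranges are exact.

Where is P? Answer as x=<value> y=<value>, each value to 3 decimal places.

x=-21.137 y=42.039

eq1: (x + 31.747)² + (y + 6.767)² = 49.9461251813²
eq2: (x + 11.676)² + (y + 9.948)² = 52.8409595847²
eq3: (x + 42.333)² + (y − 12.492)² = 36.3636331311²
eq3−eq1, eq3−eq2 (x²,y² cancel):
  21.172·x − 38.518·y = -2066.770261
  61.314·x − 44.880·y = -3182.694468
det = 21.172·-44.880 − -38.518·61.314 = 1411.493292
x = (-2066.770261·-44.880 − -38.518·-3182.694468) / 1411.493292 = -21.136747
y = (21.172·-3182.694468 − -2066.770261·61.314) / 1411.493292 = 42.039126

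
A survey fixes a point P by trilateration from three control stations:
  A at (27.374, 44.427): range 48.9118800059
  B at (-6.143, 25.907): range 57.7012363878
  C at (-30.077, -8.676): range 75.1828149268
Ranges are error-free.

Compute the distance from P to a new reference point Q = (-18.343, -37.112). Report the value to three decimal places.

eq1: (x − 27.374)² + (y − 44.427)² = 48.9118800059²
eq2: (x + 6.143)² + (y − 25.907)² = 57.7012363878²
eq3: (x + 30.077)² + (y + 8.676)² = 75.1828149268²
eq3−eq1, eq3−eq2 (x²,y² cancel):
  114.902·x + 106.206·y = 5003.278955
  47.868·x + 69.166·y = 2052.033173
det = 114.902·69.166 − 106.206·47.868 = 2863.442924
x = (5003.278955·69.166 − 106.206·2052.033173) / 2863.442924 = 44.742836
y = (114.902·2052.033173 − 5003.278955·47.868) / 2863.442924 = -1.297124
|P − Q| = √((44.742836 − -18.343)² + (-1.297124 − -37.112)²) = 72.543284

72.543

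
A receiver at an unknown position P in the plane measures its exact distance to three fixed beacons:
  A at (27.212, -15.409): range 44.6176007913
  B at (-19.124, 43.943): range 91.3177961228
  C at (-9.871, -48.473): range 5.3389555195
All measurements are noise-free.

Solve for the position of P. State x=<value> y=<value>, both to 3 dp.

eq1: (x − 27.212)² + (y + 15.409)² = 44.6176007913²
eq2: (x + 19.124)² + (y − 43.943)² = 91.3177961228²
eq3: (x + 9.871)² + (y + 48.473)² = 5.3389555195²
eq2−eq1, eq2−eq3 (x²,y² cancel):
  92.672·x − 118.704·y = 5029.425188
  18.506·x − 184.832·y = 8460.789188
det = 92.672·-184.832 − -118.704·18.506 = -14932.014880
x = (5029.425188·-184.832 − -118.704·8460.789188) / -14932.014880 = -5.004737
y = (92.672·8460.789188 − 5029.425188·18.506) / -14932.014880 = -46.276656

x=-5.005 y=-46.277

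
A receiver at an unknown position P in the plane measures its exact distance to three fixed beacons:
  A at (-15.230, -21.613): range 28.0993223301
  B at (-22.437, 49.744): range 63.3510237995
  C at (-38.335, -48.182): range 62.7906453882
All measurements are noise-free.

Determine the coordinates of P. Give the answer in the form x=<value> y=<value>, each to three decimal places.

eq1: (x + 15.230)² + (y + 21.613)² = 28.0993223301²
eq2: (x + 22.437)² + (y − 49.744)² = 63.3510237995²
eq3: (x + 38.335)² + (y + 48.182)² = 62.7906453882²
eq3−eq1, eq3−eq2 (x²,y² cancel):
  46.210·x + 53.138·y = 61.090553
  31.796·x + 195.852·y = -883.879912
det = 46.210·195.852 − 53.138·31.796 = 7360.745072
x = (61.090553·195.852 − 53.138·-883.879912) / 7360.745072 = 8.006298
y = (46.210·-883.879912 − 61.090553·31.796) / 7360.745072 = -5.812798

x=8.006 y=-5.813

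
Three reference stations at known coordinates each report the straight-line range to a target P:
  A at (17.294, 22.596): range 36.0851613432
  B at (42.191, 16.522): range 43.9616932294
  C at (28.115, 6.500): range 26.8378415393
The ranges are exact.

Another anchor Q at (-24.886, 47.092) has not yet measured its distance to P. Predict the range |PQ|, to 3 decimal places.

68.740

eq1: (x − 17.294)² + (y − 22.596)² = 36.0851613432²
eq2: (x − 42.191)² + (y − 16.522)² = 43.9616932294²
eq3: (x − 28.115)² + (y − 6.500)² = 26.8378415393²
eq1−eq2, eq1−eq3 (x²,y² cancel):
  49.794·x − 12.148·y = 612.903711
  21.642·x − 32.192·y = 604.910704
det = 49.794·-32.192 − -12.148·21.642 = -1340.061432
x = (612.903711·-32.192 − -12.148·604.910704) / -1340.061432 = 9.239980
y = (49.794·604.910704 − 612.903711·21.642) / -1340.061432 = -12.578872
|P − Q| = √((9.239980 − -24.886)² + (-12.578872 − 47.092)²) = 68.740058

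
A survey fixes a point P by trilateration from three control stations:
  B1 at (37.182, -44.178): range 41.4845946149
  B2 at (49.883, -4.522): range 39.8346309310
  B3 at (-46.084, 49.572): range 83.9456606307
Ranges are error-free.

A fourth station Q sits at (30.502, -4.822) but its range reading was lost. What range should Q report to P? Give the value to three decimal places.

eq1: (x − 37.182)² + (y + 44.178)² = 41.4845946149²
eq2: (x − 49.883)² + (y + 4.522)² = 39.8346309310²
eq3: (x + 46.084)² + (y − 49.572)² = 83.9456606307²
eq2−eq1, eq2−eq3 (x²,y² cancel):
  -25.402·x − 79.312·y = 691.260866
  -191.934·x + 108.188·y = -3387.720050
det = -25.402·108.188 − -79.312·-191.934 = -17970.860984
x = (691.260866·108.188 − -79.312·-3387.720050) / -17970.860984 = 10.789729
y = (-25.402·-3387.720050 − 691.260866·-191.934) / -17970.860984 = -12.171444
|P − Q| = √((10.789729 − 30.502)² + (-12.171444 − -4.822)²) = 21.037774

21.038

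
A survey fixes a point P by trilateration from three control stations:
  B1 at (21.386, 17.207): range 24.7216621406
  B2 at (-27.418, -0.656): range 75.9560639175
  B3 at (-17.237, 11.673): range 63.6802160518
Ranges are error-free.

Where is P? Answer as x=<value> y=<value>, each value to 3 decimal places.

x=46.072 y=18.543

eq1: (x − 21.386)² + (y − 17.207)² = 24.7216621406²
eq2: (x + 27.418)² + (y + 0.656)² = 75.9560639175²
eq3: (x + 17.237)² + (y − 11.673)² = 63.6802160518²
eq3−eq2, eq3−eq1 (x²,y² cancel):
  -20.362·x − 24.658·y = -1395.349767
  77.246·x + 11.068·y = 3764.078084
det = -20.362·11.068 − -24.658·77.246 = 1679.365252
x = (-1395.349767·11.068 − -24.658·3764.078084) / 1679.365252 = 46.071518
y = (-20.362·3764.078084 − -1395.349767·77.246) / 1679.365252 = 18.543334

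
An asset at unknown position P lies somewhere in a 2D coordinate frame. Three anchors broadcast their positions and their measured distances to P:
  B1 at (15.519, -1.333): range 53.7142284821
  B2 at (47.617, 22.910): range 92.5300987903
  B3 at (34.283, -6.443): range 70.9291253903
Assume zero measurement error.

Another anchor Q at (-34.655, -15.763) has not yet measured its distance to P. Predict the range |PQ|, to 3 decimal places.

1.738

eq1: (x − 15.519)² + (y + 1.333)² = 53.7142284821²
eq2: (x − 47.617)² + (y − 22.910)² = 92.5300987903²
eq3: (x − 34.283)² + (y + 6.443)² = 70.9291253903²
eq1−eq2, eq1−eq3 (x²,y² cancel):
  64.196·x + 48.486·y = -3126.970302
  37.528·x − 10.220·y = -1171.502399
det = 64.196·-10.220 − 48.486·37.528 = -2475.665728
x = (-3126.970302·-10.220 − 48.486·-1171.502399) / -2475.665728 = -35.852620
y = (64.196·-1171.502399 − -3126.970302·37.528) / -2475.665728 = -17.022966
|P − Q| = √((-35.852620 − -34.655)² + (-17.022966 − -15.763)²) = 1.738335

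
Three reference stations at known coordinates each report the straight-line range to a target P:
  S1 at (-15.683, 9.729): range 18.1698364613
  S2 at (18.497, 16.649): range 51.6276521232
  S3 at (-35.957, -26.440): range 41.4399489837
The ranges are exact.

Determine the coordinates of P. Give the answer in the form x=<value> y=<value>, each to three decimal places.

x=-33.101 y=14.901

eq1: (x + 15.683)² + (y − 9.729)² = 18.1698364613²
eq2: (x − 18.497)² + (y − 16.649)² = 51.6276521232²
eq3: (x + 35.957)² + (y + 26.440)² = 41.4399489837²
eq2−eq3, eq2−eq1 (x²,y² cancel):
  -108.908·x − 86.178·y = 2320.796331
  -68.360·x − 13.840·y = 2056.553227
det = -108.908·-13.840 − -86.178·-68.360 = -4383.841360
x = (2320.796331·-13.840 − -86.178·2056.553227) / -4383.841360 = -33.101066
y = (-108.908·2056.553227 − 2320.796331·-68.360) / -4383.841360 = 14.901420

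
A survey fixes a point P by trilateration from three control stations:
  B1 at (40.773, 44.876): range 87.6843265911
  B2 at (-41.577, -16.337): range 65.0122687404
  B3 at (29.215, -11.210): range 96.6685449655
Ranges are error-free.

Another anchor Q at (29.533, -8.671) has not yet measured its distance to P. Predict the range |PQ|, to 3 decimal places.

eq1: (x − 40.773)² + (y − 44.876)² = 87.6843265911²
eq2: (x + 41.577)² + (y + 16.337)² = 65.0122687404²
eq3: (x − 29.215)² + (y + 11.210)² = 96.6685449655²
eq1−eq3, eq1−eq2 (x²,y² cancel):
  -23.116·x − 112.172·y = -4353.379036
  -164.700·x − 122.426·y = 1781.197636
det = -23.116·-122.426 − -112.172·-164.700 = -15644.728984
x = (-4353.379036·-122.426 − -112.172·1781.197636) / -15644.728984 = -46.837966
y = (-23.116·1781.197636 − -4353.379036·-164.700) / -15644.728984 = 48.462053
|P − Q| = √((-46.837966 − 29.533)² + (48.462053 − -8.671)²) = 95.376676

95.377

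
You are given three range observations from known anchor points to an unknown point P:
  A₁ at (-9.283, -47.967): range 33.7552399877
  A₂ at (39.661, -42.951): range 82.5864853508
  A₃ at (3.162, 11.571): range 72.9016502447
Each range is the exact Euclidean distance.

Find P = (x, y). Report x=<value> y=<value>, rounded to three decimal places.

x=-42.902 y=-44.934

eq1: (x + 9.283)² + (y + 47.967)² = 33.7552399877²
eq2: (x − 39.661)² + (y + 42.951)² = 82.5864853508²
eq3: (x − 3.162)² + (y − 11.571)² = 72.9016502447²
eq3−eq2, eq3−eq1 (x²,y² cancel):
  72.998·x − 109.044·y = 1768.020083
  -24.890·x − 119.076·y = 6418.355275
det = 72.998·-119.076 − -109.044·-24.890 = -11406.415008
x = (1768.020083·-119.076 − -109.044·6418.355275) / -11406.415008 = -42.901681
y = (72.998·6418.355275 − 1768.020083·-24.890) / -11406.415008 = -44.933760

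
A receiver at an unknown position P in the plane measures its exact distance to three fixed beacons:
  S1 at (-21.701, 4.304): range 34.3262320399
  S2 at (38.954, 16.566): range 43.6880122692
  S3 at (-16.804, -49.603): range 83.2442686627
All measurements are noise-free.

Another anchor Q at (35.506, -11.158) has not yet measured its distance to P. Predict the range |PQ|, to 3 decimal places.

eq1: (x + 21.701)² + (y − 4.304)² = 34.3262320399²
eq2: (x − 38.954)² + (y − 16.566)² = 43.6880122692²
eq3: (x + 16.804)² + (y + 49.603)² = 83.2442686627²
eq3−eq2, eq3−eq1 (x²,y² cancel):
  111.516·x + 132.338·y = 4069.980296
  -9.794·x + 107.814·y = 3497.943851
det = 111.516·107.814 − 132.338·-9.794 = 13319.104396
x = (4069.980296·107.814 − 132.338·3497.943851) / 13319.104396 = -1.810185
y = (111.516·3497.943851 − 4069.980296·-9.794) / 13319.104396 = 32.279805
|P − Q| = √((-1.810185 − 35.506)² + (32.279805 − -11.158)²) = 57.265527

57.266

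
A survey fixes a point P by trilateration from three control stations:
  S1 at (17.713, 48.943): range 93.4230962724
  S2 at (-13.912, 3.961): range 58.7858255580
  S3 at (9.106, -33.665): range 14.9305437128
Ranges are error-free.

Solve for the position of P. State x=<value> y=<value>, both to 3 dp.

x=19.416 y=-44.465

eq1: (x − 17.713)² + (y − 48.943)² = 93.4230962724²
eq2: (x + 13.912)² + (y − 3.961)² = 58.7858255580²
eq3: (x − 9.106)² + (y + 33.665)² = 14.9305437128²
eq3−eq2, eq3−eq1 (x²,y² cancel):
  -46.036·x + 75.252·y = -4239.870347
  17.214·x + 165.216·y = -7012.037625
det = -46.036·165.216 − 75.252·17.214 = -8901.271704
x = (-4239.870347·165.216 − 75.252·-7012.037625) / -8901.271704 = 19.415716
y = (-46.036·-7012.037625 − -4239.870347·17.214) / -8901.271704 = -44.464578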